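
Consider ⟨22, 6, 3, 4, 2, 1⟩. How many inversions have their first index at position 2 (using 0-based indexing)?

The element at index 2 is 3.
Elements after it: 4, 2, 1
Those smaller than 3: 2, 1

2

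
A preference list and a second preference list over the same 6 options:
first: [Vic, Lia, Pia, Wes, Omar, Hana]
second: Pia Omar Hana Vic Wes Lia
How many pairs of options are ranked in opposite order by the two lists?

9 pairs

Assign each item its position (1..6) in the first ordering, then rewrite the second ordering as that position sequence:
positions: Vic→1, Lia→2, Pia→3, Wes→4, Omar→5, Hana→6
second ordering as positions: [3, 5, 6, 1, 4, 2]
Discordant pairs = inversions in this position sequence.
3: 1, 2 → 2
5: 1, 4, 2 → 3
6: 1, 4, 2 → 3
1: 0
4: 2 → 1
2: 0
Total: 2 + 3 + 3 + 0 + 1 + 0 = 9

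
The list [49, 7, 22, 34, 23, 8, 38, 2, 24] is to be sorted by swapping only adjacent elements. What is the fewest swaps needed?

20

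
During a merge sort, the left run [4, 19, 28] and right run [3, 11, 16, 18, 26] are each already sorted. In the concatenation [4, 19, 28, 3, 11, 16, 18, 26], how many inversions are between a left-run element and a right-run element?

Count, for every r in R, how many entries of L exceed r:
r = 3: 4, 19, 28 → 3
r = 11: 19, 28 → 2
r = 16: 19, 28 → 2
r = 18: 19, 28 → 2
r = 26: 28 → 1
Cross-inversions: 3 + 2 + 2 + 2 + 1 = 10

10 cross-inversions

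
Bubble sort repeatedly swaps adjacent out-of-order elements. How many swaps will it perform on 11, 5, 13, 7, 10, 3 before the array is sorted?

10 swaps

Each adjacent swap fixes exactly one inversion, so the minimum swap count equals the number of inversions.
Count inversions — for each element, later elements that are smaller:
11: 5, 7, 10, 3 → 4
5: 3 → 1
13: 7, 10, 3 → 3
7: 3 → 1
10: 3 → 1
3: none → 0
Total inversions: 4 + 1 + 3 + 1 + 1 + 0 = 10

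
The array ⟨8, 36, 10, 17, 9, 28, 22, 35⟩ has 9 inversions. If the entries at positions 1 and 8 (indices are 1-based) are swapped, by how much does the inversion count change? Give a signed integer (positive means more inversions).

Positions 1 and 8 hold 8 and 35; after swapping, the array is [35, 36, 10, 17, 9, 28, 22, 8].
Count, for each position, how many later elements it exceeds:
35 → 10, 17, 9, 28, 22, 8 → 6
36 → 10, 17, 9, 28, 22, 8 → 6
10 → 9, 8 → 2
17 → 9, 8 → 2
9 → 8 → 1
28 → 22, 8 → 2
22 → 8 → 1
8 → none → 0
Sum: 6 + 6 + 2 + 2 + 1 + 2 + 1 + 0 = 20
Change: 20 − 9 = +11

+11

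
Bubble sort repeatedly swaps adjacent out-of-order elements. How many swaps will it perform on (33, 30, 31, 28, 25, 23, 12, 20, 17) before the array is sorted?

33 swaps

Minimum adjacent swaps = number of inversions (each swap of adjacent out-of-order elements removes one inversion and no swap can remove more).
Count inversions — for each element, later elements that are smaller:
33: 30, 31, 28, 25, 23, 12, 20, 17 → 8
30: 28, 25, 23, 12, 20, 17 → 6
31: 28, 25, 23, 12, 20, 17 → 6
28: 25, 23, 12, 20, 17 → 5
25: 23, 12, 20, 17 → 4
23: 12, 20, 17 → 3
12: none → 0
20: 17 → 1
17: none → 0
Total inversions: 8 + 6 + 6 + 5 + 4 + 3 + 0 + 1 + 0 = 33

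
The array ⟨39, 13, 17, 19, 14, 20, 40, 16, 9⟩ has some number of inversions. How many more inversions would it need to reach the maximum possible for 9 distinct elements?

16 inversions short

Maximum inversions for 9 distinct elements is C(9, 2) = 9·8/2 = 36.
Current inversions — for each element, count later smaller elements:
39: 7
13: 1
17: 3
19: 3
14: 1
20: 2
40: 2
16: 1
9: 0
Current total: 7 + 1 + 3 + 3 + 1 + 2 + 2 + 1 + 0 = 20
Shortfall: 36 − 20 = 16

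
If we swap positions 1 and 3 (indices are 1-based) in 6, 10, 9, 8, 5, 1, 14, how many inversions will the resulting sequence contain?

Positions 1 and 3 hold 6 and 9; after swapping, the array is [9, 10, 6, 8, 5, 1, 14].
Element-by-element contributions:
9: 4
10: 4
6: 2
8: 2
5: 1
1: 0
14: 0
Sum: 4 + 4 + 2 + 2 + 1 + 0 + 0 = 13

13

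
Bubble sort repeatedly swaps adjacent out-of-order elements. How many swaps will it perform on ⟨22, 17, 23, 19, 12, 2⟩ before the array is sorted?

12 adjacent swaps

The minimum number of adjacent swaps to sort an array equals its inversion count, since every such swap removes exactly one inversion.
Count inversions — for each element, later elements that are smaller:
22: 17, 19, 12, 2 → 4
17: 12, 2 → 2
23: 19, 12, 2 → 3
19: 12, 2 → 2
12: 2 → 1
2: none → 0
Total inversions: 4 + 2 + 3 + 2 + 1 + 0 = 12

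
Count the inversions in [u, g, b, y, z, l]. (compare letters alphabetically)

Sweep left to right; for each value list the smaller values that follow it:
u → g, b, l → 3
g → b → 1
b → none → 0
y → l → 1
z → l → 1
l → none → 0
Sum: 3 + 1 + 0 + 1 + 1 + 0 = 6

6 inversions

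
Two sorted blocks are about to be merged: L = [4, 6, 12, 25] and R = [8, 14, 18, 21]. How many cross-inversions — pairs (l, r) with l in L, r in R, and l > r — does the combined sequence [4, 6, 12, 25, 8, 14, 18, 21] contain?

For each element r of the right run, count left-run elements greater than r:
r = 8: 12, 25 → 2
r = 14: 25 → 1
r = 18: 25 → 1
r = 21: 25 → 1
Cross-inversions: 2 + 1 + 1 + 1 = 5

5 split inversions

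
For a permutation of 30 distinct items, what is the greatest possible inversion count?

435 inversions

A reversed (strictly descending) arrangement makes every pair an inversion, giving C(30, 2) inversions.
C(30, 2) = 30·29/2 = 435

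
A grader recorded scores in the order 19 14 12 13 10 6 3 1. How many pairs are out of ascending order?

For each element, count later entries that are smaller:
19 → 14, 12, 13, 10, 6, 3, 1 → 7
14 → 12, 13, 10, 6, 3, 1 → 6
12 → 10, 6, 3, 1 → 4
13 → 10, 6, 3, 1 → 4
10 → 6, 3, 1 → 3
6 → 3, 1 → 2
3 → 1 → 1
1 → none → 0
Sum: 7 + 6 + 4 + 4 + 3 + 2 + 1 + 0 = 27

27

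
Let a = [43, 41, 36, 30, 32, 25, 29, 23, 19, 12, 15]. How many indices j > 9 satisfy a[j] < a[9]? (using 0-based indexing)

0

The element at index 9 is 12.
Elements after it: 15
None of them are smaller than 12.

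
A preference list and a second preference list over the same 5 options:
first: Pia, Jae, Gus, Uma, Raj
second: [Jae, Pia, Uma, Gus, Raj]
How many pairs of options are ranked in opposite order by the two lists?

Assign each item its position (1..5) in the first ordering, then rewrite the second ordering as that position sequence:
positions: Pia→1, Jae→2, Gus→3, Uma→4, Raj→5
second ordering as positions: [2, 1, 4, 3, 5]
Discordant pairs = inversions in this position sequence.
2: 1 → 1
1: 0
4: 3 → 1
3: 0
5: 0
Total: 1 + 0 + 1 + 0 + 0 = 2

2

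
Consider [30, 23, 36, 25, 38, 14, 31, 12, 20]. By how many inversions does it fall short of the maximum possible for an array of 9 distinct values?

Maximum inversions for 9 distinct elements is C(9, 2) = 9·8/2 = 36.
Current inversions — for each element, count later smaller elements:
30: 5
23: 3
36: 5
25: 3
38: 4
14: 1
31: 2
12: 0
20: 0
Current total: 5 + 3 + 5 + 3 + 4 + 1 + 2 + 0 + 0 = 23
Shortfall: 36 − 23 = 13

13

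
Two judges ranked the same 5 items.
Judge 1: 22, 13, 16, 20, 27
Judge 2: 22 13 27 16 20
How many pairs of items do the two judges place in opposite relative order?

2

Assign each item its position (1..5) in the first ordering, then rewrite the second ordering as that position sequence:
positions: 22→1, 13→2, 16→3, 20→4, 27→5
second ordering as positions: [1, 2, 5, 3, 4]
Discordant pairs = inversions in this position sequence.
1: 0
2: 0
5: 3, 4 → 2
3: 0
4: 0
Total: 0 + 0 + 2 + 0 + 0 = 2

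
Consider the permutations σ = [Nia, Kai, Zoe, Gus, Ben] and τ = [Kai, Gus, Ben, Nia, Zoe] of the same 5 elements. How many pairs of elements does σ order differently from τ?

There are 5 discordant pairs.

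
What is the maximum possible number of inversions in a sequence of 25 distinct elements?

300 inversions

A reversed (strictly descending) arrangement makes every pair an inversion, giving C(25, 2) inversions.
C(25, 2) = 25·24/2 = 300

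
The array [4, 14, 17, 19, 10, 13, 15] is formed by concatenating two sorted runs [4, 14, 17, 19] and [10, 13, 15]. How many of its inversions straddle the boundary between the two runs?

8

For each element r of the right run, count left-run elements greater than r:
r = 10: 14, 17, 19 → 3
r = 13: 14, 17, 19 → 3
r = 15: 17, 19 → 2
Cross-inversions: 3 + 3 + 2 = 8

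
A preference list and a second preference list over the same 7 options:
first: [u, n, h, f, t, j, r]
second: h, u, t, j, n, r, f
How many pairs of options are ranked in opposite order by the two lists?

7 pairs

Assign each item its position (1..7) in the first ordering, then rewrite the second ordering as that position sequence:
positions: u→1, n→2, h→3, f→4, t→5, j→6, r→7
second ordering as positions: [3, 1, 5, 6, 2, 7, 4]
Discordant pairs = inversions in this position sequence.
3: 1, 2 → 2
1: 0
5: 2, 4 → 2
6: 2, 4 → 2
2: 0
7: 4 → 1
4: 0
Total: 2 + 0 + 2 + 2 + 0 + 1 + 0 = 7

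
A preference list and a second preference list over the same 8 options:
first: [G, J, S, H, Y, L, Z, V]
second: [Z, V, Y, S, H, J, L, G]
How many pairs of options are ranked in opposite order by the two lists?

22 pairs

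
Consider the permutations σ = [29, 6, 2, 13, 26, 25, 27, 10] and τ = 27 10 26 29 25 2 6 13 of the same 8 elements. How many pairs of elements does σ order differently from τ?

20 discordant pairs

Assign each item its position (1..8) in the first ordering, then rewrite the second ordering as that position sequence:
positions: 29→1, 6→2, 2→3, 13→4, 26→5, 25→6, 27→7, 10→8
second ordering as positions: [7, 8, 5, 1, 6, 3, 2, 4]
Discordant pairs = inversions in this position sequence.
7: 5, 1, 6, 3, 2, 4 → 6
8: 5, 1, 6, 3, 2, 4 → 6
5: 1, 3, 2, 4 → 4
1: 0
6: 3, 2, 4 → 3
3: 2 → 1
2: 0
4: 0
Total: 6 + 6 + 4 + 0 + 3 + 1 + 0 + 0 = 20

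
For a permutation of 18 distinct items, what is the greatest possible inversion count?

A reversed (strictly descending) arrangement makes every pair an inversion, giving C(18, 2) inversions.
C(18, 2) = 18·17/2 = 153

153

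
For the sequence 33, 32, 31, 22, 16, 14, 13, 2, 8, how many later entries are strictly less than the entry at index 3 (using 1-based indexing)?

The element at index 3 is 31.
Elements after it: 22, 16, 14, 13, 2, 8
Those smaller than 31: 22, 16, 14, 13, 2, 8

6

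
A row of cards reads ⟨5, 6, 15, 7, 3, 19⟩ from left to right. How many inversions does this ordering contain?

5

Listing every pair i<j with a[i]>a[j] (using 0-based positions):
(0,4): 5 > 3
(1,4): 6 > 3
(2,3): 15 > 7
(2,4): 15 > 3
(3,4): 7 > 3
That's 5 pairs.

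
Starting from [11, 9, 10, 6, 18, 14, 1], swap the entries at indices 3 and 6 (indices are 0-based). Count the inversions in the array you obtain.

There are 11 inversions.

Positions 3 and 6 hold 6 and 1; after swapping, the array is [11, 9, 10, 1, 18, 14, 6].
Element-by-element contributions:
11: 4
9: 2
10: 2
1: 0
18: 2
14: 1
6: 0
Sum: 4 + 2 + 2 + 0 + 2 + 1 + 0 = 11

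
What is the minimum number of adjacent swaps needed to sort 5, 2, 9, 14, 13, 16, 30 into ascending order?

Minimum adjacent swaps = number of inversions (each swap of adjacent out-of-order elements removes one inversion and no swap can remove more).
Count inversions — for each element, later elements that are smaller:
5: 2 → 1
2: none → 0
9: none → 0
14: 13 → 1
13: none → 0
16: none → 0
30: none → 0
Total inversions: 1 + 0 + 0 + 1 + 0 + 0 + 0 = 2

2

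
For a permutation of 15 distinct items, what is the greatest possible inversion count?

105

The maximum occurs when the array is in strictly decreasing order: every one of the C(15, 2) pairs is inverted.
C(15, 2) = 15·14/2 = 105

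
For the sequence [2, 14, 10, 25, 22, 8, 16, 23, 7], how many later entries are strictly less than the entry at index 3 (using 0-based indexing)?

The element at index 3 is 25.
Elements after it: 22, 8, 16, 23, 7
Those smaller than 25: 22, 8, 16, 23, 7

5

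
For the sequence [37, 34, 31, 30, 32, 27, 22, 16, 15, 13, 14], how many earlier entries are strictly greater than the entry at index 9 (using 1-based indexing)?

8

The element at index 9 is 15.
Elements before it: 37, 34, 31, 30, 32, 27, 22, 16
Those larger than 15: 37, 34, 31, 30, 32, 27, 22, 16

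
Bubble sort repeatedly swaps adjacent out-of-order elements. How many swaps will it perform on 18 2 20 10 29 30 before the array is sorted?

3

Each adjacent swap fixes exactly one inversion, so the minimum swap count equals the number of inversions.
Count inversions — for each element, later elements that are smaller:
18: 2, 10 → 2
2: none → 0
20: 10 → 1
10: none → 0
29: none → 0
30: none → 0
Total inversions: 2 + 0 + 1 + 0 + 0 + 0 = 3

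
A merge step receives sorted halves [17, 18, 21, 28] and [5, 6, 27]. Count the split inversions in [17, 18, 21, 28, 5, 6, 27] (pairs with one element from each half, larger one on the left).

Split inversions: 9

Count, for every r in R, how many entries of L exceed r:
r = 5: 17, 18, 21, 28 → 4
r = 6: 17, 18, 21, 28 → 4
r = 27: 28 → 1
Cross-inversions: 4 + 4 + 1 = 9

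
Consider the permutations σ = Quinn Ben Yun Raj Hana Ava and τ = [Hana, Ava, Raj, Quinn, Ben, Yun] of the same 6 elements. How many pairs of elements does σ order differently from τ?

There are 11 discordant pairs.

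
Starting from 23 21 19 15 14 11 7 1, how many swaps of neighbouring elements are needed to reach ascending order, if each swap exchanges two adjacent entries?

The minimum number of adjacent swaps to sort an array equals its inversion count, since every such swap removes exactly one inversion.
Count inversions — for each element, later elements that are smaller:
23: 21, 19, 15, 14, 11, 7, 1 → 7
21: 19, 15, 14, 11, 7, 1 → 6
19: 15, 14, 11, 7, 1 → 5
15: 14, 11, 7, 1 → 4
14: 11, 7, 1 → 3
11: 7, 1 → 2
7: 1 → 1
1: none → 0
Total inversions: 7 + 6 + 5 + 4 + 3 + 2 + 1 + 0 = 28

Adjacent swaps: 28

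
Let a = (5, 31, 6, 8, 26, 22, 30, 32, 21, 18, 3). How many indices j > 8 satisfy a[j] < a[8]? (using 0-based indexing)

The element at index 8 is 21.
Elements after it: 18, 3
Those smaller than 21: 18, 3

2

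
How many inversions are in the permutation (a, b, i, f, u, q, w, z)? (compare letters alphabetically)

For each element, count later entries that are smaller:
a: 0
b: 0
i: 1
f: 0
u: 1
q: 0
w: 0
z: 0
Sum: 0 + 0 + 1 + 0 + 1 + 0 + 0 + 0 = 2

2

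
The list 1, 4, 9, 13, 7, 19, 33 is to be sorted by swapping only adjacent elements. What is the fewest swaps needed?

2 adjacent swaps

Minimum adjacent swaps = number of inversions (each swap of adjacent out-of-order elements removes one inversion and no swap can remove more).
Count inversions — for each element, later elements that are smaller:
1: none → 0
4: none → 0
9: 7 → 1
13: 7 → 1
7: none → 0
19: none → 0
33: none → 0
Total inversions: 0 + 0 + 1 + 1 + 0 + 0 + 0 = 2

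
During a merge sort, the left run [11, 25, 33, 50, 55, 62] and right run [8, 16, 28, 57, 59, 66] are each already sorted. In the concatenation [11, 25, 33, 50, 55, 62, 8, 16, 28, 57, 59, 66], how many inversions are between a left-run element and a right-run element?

17 cross-inversions

Take each right-half value and tally the left-half values above it:
r = 8: 11, 25, 33, 50, 55, 62 → 6
r = 16: 25, 33, 50, 55, 62 → 5
r = 28: 33, 50, 55, 62 → 4
r = 57: 62 → 1
r = 59: 62 → 1
r = 66: none → 0
Cross-inversions: 6 + 5 + 4 + 1 + 1 + 0 = 17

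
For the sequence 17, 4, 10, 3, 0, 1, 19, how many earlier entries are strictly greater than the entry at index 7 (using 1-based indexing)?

The element at index 7 is 19.
Elements before it: 17, 4, 10, 3, 0, 1
None of them are larger than 19.

0 such elements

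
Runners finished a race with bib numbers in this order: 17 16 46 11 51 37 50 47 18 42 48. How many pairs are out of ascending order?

20

Count, for each position, how many later elements it exceeds:
17: 2
16: 1
46: 4
11: 0
51: 6
37: 1
50: 4
47: 2
18: 0
42: 0
48: 0
Sum: 2 + 1 + 4 + 0 + 6 + 1 + 4 + 2 + 0 + 0 + 0 = 20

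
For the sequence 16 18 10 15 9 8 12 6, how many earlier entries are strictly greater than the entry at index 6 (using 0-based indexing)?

The element at index 6 is 12.
Elements before it: 16, 18, 10, 15, 9, 8
Those larger than 12: 16, 18, 15

3 such elements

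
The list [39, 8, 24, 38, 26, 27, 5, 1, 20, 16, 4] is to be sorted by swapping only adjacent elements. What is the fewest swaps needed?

40

Each adjacent swap fixes exactly one inversion, so the minimum swap count equals the number of inversions.
Count inversions — for each element, later elements that are smaller:
39: 8, 24, 38, 26, 27, 5, 1, 20, 16, 4 → 10
8: 5, 1, 4 → 3
24: 5, 1, 20, 16, 4 → 5
38: 26, 27, 5, 1, 20, 16, 4 → 7
26: 5, 1, 20, 16, 4 → 5
27: 5, 1, 20, 16, 4 → 5
5: 1, 4 → 2
1: none → 0
20: 16, 4 → 2
16: 4 → 1
4: none → 0
Total inversions: 10 + 3 + 5 + 7 + 5 + 5 + 2 + 0 + 2 + 1 + 0 = 40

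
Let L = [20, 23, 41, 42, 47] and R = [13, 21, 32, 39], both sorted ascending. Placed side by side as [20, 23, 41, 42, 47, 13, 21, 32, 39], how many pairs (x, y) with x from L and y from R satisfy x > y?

15

Take each right-half value and tally the left-half values above it:
r = 13: 20, 23, 41, 42, 47 → 5
r = 21: 23, 41, 42, 47 → 4
r = 32: 41, 42, 47 → 3
r = 39: 41, 42, 47 → 3
Cross-inversions: 5 + 4 + 3 + 3 = 15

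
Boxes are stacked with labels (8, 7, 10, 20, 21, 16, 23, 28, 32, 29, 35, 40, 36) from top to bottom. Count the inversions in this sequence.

Sweep left to right; for each value list the smaller values that follow it:
8 → 7 → 1
7 → none → 0
10 → none → 0
20 → 16 → 1
21 → 16 → 1
16 → none → 0
23 → none → 0
28 → none → 0
32 → 29 → 1
29 → none → 0
35 → none → 0
40 → 36 → 1
36 → none → 0
Sum: 1 + 0 + 0 + 1 + 1 + 0 + 0 + 0 + 1 + 0 + 0 + 1 + 0 = 5

Inversions: 5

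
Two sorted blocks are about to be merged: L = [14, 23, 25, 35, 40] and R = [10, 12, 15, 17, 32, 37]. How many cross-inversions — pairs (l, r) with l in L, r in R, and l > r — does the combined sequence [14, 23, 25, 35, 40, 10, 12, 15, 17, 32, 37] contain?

21

For each element r of the right run, count left-run elements greater than r:
r = 10: 14, 23, 25, 35, 40 → 5
r = 12: 14, 23, 25, 35, 40 → 5
r = 15: 23, 25, 35, 40 → 4
r = 17: 23, 25, 35, 40 → 4
r = 32: 35, 40 → 2
r = 37: 40 → 1
Cross-inversions: 5 + 5 + 4 + 4 + 2 + 1 = 21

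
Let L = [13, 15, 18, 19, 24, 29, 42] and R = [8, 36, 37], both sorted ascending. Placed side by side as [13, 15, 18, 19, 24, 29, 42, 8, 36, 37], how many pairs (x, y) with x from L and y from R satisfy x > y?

9

For each element r of the right run, count left-run elements greater than r:
r = 8: 13, 15, 18, 19, 24, 29, 42 → 7
r = 36: 42 → 1
r = 37: 42 → 1
Cross-inversions: 7 + 1 + 1 = 9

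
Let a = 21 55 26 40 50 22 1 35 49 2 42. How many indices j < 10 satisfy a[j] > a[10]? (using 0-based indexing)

The element at index 10 is 42.
Elements before it: 21, 55, 26, 40, 50, 22, 1, 35, 49, 2
Those larger than 42: 55, 50, 49

3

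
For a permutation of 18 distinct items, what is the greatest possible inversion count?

A reversed (strictly descending) arrangement makes every pair an inversion, giving C(18, 2) inversions.
C(18, 2) = 18·17/2 = 153

153 inversions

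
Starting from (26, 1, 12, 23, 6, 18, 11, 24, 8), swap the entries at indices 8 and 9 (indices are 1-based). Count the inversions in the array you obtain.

18

Positions 8 and 9 hold 24 and 8; after swapping, the array is [26, 1, 12, 23, 6, 18, 11, 8, 24].
Count, for each position, how many later elements it exceeds:
26: 8
1: 0
12: 3
23: 4
6: 0
18: 2
11: 1
8: 0
24: 0
Sum: 8 + 0 + 3 + 4 + 0 + 2 + 1 + 0 + 0 = 18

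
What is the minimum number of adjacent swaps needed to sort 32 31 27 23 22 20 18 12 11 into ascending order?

Minimum adjacent swaps = number of inversions (each swap of adjacent out-of-order elements removes one inversion and no swap can remove more).
Count inversions — for each element, later elements that are smaller:
32: 31, 27, 23, 22, 20, 18, 12, 11 → 8
31: 27, 23, 22, 20, 18, 12, 11 → 7
27: 23, 22, 20, 18, 12, 11 → 6
23: 22, 20, 18, 12, 11 → 5
22: 20, 18, 12, 11 → 4
20: 18, 12, 11 → 3
18: 12, 11 → 2
12: 11 → 1
11: none → 0
Total inversions: 8 + 7 + 6 + 5 + 4 + 3 + 2 + 1 + 0 = 36

Swaps: 36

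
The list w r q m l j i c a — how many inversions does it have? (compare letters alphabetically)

36

For each element, count later entries that are smaller:
w → r, q, m, l, j, i, c, a → 8
r → q, m, l, j, i, c, a → 7
q → m, l, j, i, c, a → 6
m → l, j, i, c, a → 5
l → j, i, c, a → 4
j → i, c, a → 3
i → c, a → 2
c → a → 1
a → none → 0
Sum: 8 + 7 + 6 + 5 + 4 + 3 + 2 + 1 + 0 = 36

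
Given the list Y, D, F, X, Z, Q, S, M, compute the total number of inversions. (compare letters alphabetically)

Count, for each position, how many later elements it exceeds:
Y: 6
D: 0
F: 0
X: 3
Z: 3
Q: 1
S: 1
M: 0
Sum: 6 + 0 + 0 + 3 + 3 + 1 + 1 + 0 = 14

14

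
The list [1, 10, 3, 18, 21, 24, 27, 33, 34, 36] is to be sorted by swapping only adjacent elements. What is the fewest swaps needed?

Each adjacent swap fixes exactly one inversion, so the minimum swap count equals the number of inversions.
Count inversions — for each element, later elements that are smaller:
1: none → 0
10: 3 → 1
3: none → 0
18: none → 0
21: none → 0
24: none → 0
27: none → 0
33: none → 0
34: none → 0
36: none → 0
Total inversions: 0 + 1 + 0 + 0 + 0 + 0 + 0 + 0 + 0 + 0 = 1

1 swap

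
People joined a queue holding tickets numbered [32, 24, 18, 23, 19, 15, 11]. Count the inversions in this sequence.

Out-of-order pairs: 19

Element-by-element contributions:
32: 6
24: 5
18: 2
23: 3
19: 2
15: 1
11: 0
Sum: 6 + 5 + 2 + 3 + 2 + 1 + 0 = 19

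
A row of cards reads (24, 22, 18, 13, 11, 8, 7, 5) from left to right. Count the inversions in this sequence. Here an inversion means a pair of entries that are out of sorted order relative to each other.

28 inversions

Count, for each position, how many later elements it exceeds:
24: 7
22: 6
18: 5
13: 4
11: 3
8: 2
7: 1
5: 0
Sum: 7 + 6 + 5 + 4 + 3 + 2 + 1 + 0 = 28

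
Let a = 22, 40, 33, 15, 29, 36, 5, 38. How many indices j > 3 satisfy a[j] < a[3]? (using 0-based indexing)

1 such element

The element at index 3 is 15.
Elements after it: 29, 36, 5, 38
Those smaller than 15: 5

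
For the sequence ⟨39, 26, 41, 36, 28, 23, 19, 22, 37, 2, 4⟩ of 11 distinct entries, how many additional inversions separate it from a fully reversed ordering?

12 inversions short

Maximum inversions for 11 distinct elements is C(11, 2) = 11·10/2 = 55.
Current inversions — for each element, count later smaller elements:
39: 9
26: 5
41: 8
36: 6
28: 5
23: 4
19: 2
22: 2
37: 2
2: 0
4: 0
Current total: 9 + 5 + 8 + 6 + 5 + 4 + 2 + 2 + 2 + 0 + 0 = 43
Shortfall: 55 − 43 = 12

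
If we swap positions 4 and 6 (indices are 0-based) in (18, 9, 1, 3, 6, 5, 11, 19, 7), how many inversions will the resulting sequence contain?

Inversions: 16

Positions 4 and 6 hold 6 and 11; after swapping, the array is [18, 9, 1, 3, 11, 5, 6, 19, 7].
Sweep left to right; for each value list the smaller values that follow it:
18 → 9, 1, 3, 11, 5, 6, 7 → 7
9 → 1, 3, 5, 6, 7 → 5
1 → none → 0
3 → none → 0
11 → 5, 6, 7 → 3
5 → none → 0
6 → none → 0
19 → 7 → 1
7 → none → 0
Sum: 7 + 5 + 0 + 0 + 3 + 0 + 0 + 1 + 0 = 16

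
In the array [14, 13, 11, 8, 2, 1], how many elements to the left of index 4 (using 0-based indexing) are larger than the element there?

The element at index 4 is 2.
Elements before it: 14, 13, 11, 8
Those larger than 2: 14, 13, 11, 8

4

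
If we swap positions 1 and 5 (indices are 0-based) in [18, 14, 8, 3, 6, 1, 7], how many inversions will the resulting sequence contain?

10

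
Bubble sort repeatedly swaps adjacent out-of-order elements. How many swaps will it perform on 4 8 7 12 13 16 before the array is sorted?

1 swap

The minimum number of adjacent swaps to sort an array equals its inversion count, since every such swap removes exactly one inversion.
Count inversions — for each element, later elements that are smaller:
4: none → 0
8: 7 → 1
7: none → 0
12: none → 0
13: none → 0
16: none → 0
Total inversions: 0 + 1 + 0 + 0 + 0 + 0 = 1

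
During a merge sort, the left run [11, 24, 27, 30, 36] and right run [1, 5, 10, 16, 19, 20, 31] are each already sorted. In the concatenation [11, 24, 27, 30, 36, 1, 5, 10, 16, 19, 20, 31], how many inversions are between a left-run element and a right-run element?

28 split inversions

For each element r of the right run, count left-run elements greater than r:
r = 1: 11, 24, 27, 30, 36 → 5
r = 5: 11, 24, 27, 30, 36 → 5
r = 10: 11, 24, 27, 30, 36 → 5
r = 16: 24, 27, 30, 36 → 4
r = 19: 24, 27, 30, 36 → 4
r = 20: 24, 27, 30, 36 → 4
r = 31: 36 → 1
Cross-inversions: 5 + 5 + 5 + 4 + 4 + 4 + 1 = 28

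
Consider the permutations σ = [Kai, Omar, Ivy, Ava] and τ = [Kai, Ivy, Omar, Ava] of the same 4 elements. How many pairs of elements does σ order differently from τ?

Assign each item its position (1..4) in the first ordering, then rewrite the second ordering as that position sequence:
positions: Kai→1, Omar→2, Ivy→3, Ava→4
second ordering as positions: [1, 3, 2, 4]
Discordant pairs = inversions in this position sequence.
1: 0
3: 2 → 1
2: 0
4: 0
Total: 0 + 1 + 0 + 0 = 1

1 discordant pair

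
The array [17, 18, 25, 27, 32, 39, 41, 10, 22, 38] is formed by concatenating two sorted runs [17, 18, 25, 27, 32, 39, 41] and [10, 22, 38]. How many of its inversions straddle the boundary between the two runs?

For each element r of the right run, count left-run elements greater than r:
r = 10: 17, 18, 25, 27, 32, 39, 41 → 7
r = 22: 25, 27, 32, 39, 41 → 5
r = 38: 39, 41 → 2
Cross-inversions: 7 + 5 + 2 = 14

14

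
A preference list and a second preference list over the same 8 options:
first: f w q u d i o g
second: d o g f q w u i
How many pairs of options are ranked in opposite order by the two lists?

15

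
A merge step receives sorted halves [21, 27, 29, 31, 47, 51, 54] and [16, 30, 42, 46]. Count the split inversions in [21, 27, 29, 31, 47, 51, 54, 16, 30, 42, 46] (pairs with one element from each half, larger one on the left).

Count, for every r in R, how many entries of L exceed r:
r = 16: 21, 27, 29, 31, 47, 51, 54 → 7
r = 30: 31, 47, 51, 54 → 4
r = 42: 47, 51, 54 → 3
r = 46: 47, 51, 54 → 3
Cross-inversions: 7 + 4 + 3 + 3 = 17

17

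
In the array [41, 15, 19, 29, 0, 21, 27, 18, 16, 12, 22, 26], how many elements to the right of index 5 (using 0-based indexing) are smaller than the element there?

3

The element at index 5 is 21.
Elements after it: 27, 18, 16, 12, 22, 26
Those smaller than 21: 18, 16, 12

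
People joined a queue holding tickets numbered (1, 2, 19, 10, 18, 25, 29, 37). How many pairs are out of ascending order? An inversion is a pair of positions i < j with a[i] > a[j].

There are 2 inversions.

For each element, count later entries that are smaller:
1 → none → 0
2 → none → 0
19 → 10, 18 → 2
10 → none → 0
18 → none → 0
25 → none → 0
29 → none → 0
37 → none → 0
Sum: 0 + 0 + 2 + 0 + 0 + 0 + 0 + 0 = 2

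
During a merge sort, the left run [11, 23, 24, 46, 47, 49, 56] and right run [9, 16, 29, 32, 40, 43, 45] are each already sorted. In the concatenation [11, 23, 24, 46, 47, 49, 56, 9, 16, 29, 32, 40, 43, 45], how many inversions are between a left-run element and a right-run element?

33

For each element r of the right run, count left-run elements greater than r:
r = 9: 11, 23, 24, 46, 47, 49, 56 → 7
r = 16: 23, 24, 46, 47, 49, 56 → 6
r = 29: 46, 47, 49, 56 → 4
r = 32: 46, 47, 49, 56 → 4
r = 40: 46, 47, 49, 56 → 4
r = 43: 46, 47, 49, 56 → 4
r = 45: 46, 47, 49, 56 → 4
Cross-inversions: 7 + 6 + 4 + 4 + 4 + 4 + 4 = 33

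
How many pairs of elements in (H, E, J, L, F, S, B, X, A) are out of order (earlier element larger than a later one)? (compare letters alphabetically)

Element-by-element contributions:
H → E, F, B, A → 4
E → B, A → 2
J → F, B, A → 3
L → F, B, A → 3
F → B, A → 2
S → B, A → 2
B → A → 1
X → A → 1
A → none → 0
Sum: 4 + 2 + 3 + 3 + 2 + 2 + 1 + 1 + 0 = 18

18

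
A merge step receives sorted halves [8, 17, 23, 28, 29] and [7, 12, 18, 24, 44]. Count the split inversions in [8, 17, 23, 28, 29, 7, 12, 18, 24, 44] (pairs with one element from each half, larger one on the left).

Cross-inversions: 14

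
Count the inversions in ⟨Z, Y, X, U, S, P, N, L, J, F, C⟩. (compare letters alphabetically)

Element-by-element contributions:
Z → Y, X, U, S, P, N, L, J, F, C → 10
Y → X, U, S, P, N, L, J, F, C → 9
X → U, S, P, N, L, J, F, C → 8
U → S, P, N, L, J, F, C → 7
S → P, N, L, J, F, C → 6
P → N, L, J, F, C → 5
N → L, J, F, C → 4
L → J, F, C → 3
J → F, C → 2
F → C → 1
C → none → 0
Sum: 10 + 9 + 8 + 7 + 6 + 5 + 4 + 3 + 2 + 1 + 0 = 55

55 out-of-order pairs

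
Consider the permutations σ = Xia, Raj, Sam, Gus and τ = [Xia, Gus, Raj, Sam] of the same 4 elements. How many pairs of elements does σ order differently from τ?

Assign each item its position (1..4) in the first ordering, then rewrite the second ordering as that position sequence:
positions: Xia→1, Raj→2, Sam→3, Gus→4
second ordering as positions: [1, 4, 2, 3]
Discordant pairs = inversions in this position sequence.
1: 0
4: 2, 3 → 2
2: 0
3: 0
Total: 0 + 2 + 0 + 0 = 2

2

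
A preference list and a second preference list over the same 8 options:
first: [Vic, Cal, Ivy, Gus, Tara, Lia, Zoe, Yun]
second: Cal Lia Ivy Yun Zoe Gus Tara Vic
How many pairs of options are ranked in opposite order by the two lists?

Assign each item its position (1..8) in the first ordering, then rewrite the second ordering as that position sequence:
positions: Vic→1, Cal→2, Ivy→3, Gus→4, Tara→5, Lia→6, Zoe→7, Yun→8
second ordering as positions: [2, 6, 3, 8, 7, 4, 5, 1]
Discordant pairs = inversions in this position sequence.
2: 1 → 1
6: 3, 4, 5, 1 → 4
3: 1 → 1
8: 7, 4, 5, 1 → 4
7: 4, 5, 1 → 3
4: 1 → 1
5: 1 → 1
1: 0
Total: 1 + 4 + 1 + 4 + 3 + 1 + 1 + 0 = 15

15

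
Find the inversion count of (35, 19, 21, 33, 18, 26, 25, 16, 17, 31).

28

Count, for each position, how many later elements it exceeds:
35: 9
19: 3
21: 3
33: 6
18: 2
26: 3
25: 2
16: 0
17: 0
31: 0
Sum: 9 + 3 + 3 + 6 + 2 + 3 + 2 + 0 + 0 + 0 = 28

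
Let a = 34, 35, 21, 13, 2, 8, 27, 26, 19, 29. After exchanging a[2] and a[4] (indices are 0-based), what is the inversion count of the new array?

Positions 2 and 4 hold 21 and 2; after swapping, the array is [34, 35, 2, 13, 21, 8, 27, 26, 19, 29].
Element-by-element contributions:
34: 8
35: 8
2: 0
13: 1
21: 2
8: 0
27: 2
26: 1
19: 0
29: 0
Sum: 8 + 8 + 0 + 1 + 2 + 0 + 2 + 1 + 0 + 0 = 22

22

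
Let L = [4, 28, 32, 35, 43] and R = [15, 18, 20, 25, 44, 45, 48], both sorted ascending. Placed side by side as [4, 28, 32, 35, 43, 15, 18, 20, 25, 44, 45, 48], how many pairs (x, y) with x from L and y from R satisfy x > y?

Count, for every r in R, how many entries of L exceed r:
r = 15: 28, 32, 35, 43 → 4
r = 18: 28, 32, 35, 43 → 4
r = 20: 28, 32, 35, 43 → 4
r = 25: 28, 32, 35, 43 → 4
r = 44: none → 0
r = 45: none → 0
r = 48: none → 0
Cross-inversions: 4 + 4 + 4 + 4 + 0 + 0 + 0 = 16

16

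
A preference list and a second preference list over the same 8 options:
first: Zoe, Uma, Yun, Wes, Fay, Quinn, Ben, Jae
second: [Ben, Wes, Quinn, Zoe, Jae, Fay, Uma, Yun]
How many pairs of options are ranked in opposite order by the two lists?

Assign each item its position (1..8) in the first ordering, then rewrite the second ordering as that position sequence:
positions: Zoe→1, Uma→2, Yun→3, Wes→4, Fay→5, Quinn→6, Ben→7, Jae→8
second ordering as positions: [7, 4, 6, 1, 8, 5, 2, 3]
Discordant pairs = inversions in this position sequence.
7: 4, 6, 1, 5, 2, 3 → 6
4: 1, 2, 3 → 3
6: 1, 5, 2, 3 → 4
1: 0
8: 5, 2, 3 → 3
5: 2, 3 → 2
2: 0
3: 0
Total: 6 + 3 + 4 + 0 + 3 + 2 + 0 + 0 = 18

Pairs: 18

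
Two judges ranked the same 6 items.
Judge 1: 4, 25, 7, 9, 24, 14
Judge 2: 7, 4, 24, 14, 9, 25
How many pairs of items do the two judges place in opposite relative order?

Assign each item its position (1..6) in the first ordering, then rewrite the second ordering as that position sequence:
positions: 4→1, 25→2, 7→3, 9→4, 24→5, 14→6
second ordering as positions: [3, 1, 5, 6, 4, 2]
Discordant pairs = inversions in this position sequence.
3: 1, 2 → 2
1: 0
5: 4, 2 → 2
6: 4, 2 → 2
4: 2 → 1
2: 0
Total: 2 + 0 + 2 + 2 + 1 + 0 = 7

7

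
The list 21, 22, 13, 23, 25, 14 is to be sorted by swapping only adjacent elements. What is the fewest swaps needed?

6

The minimum number of adjacent swaps to sort an array equals its inversion count, since every such swap removes exactly one inversion.
Count inversions — for each element, later elements that are smaller:
21: 13, 14 → 2
22: 13, 14 → 2
13: none → 0
23: 14 → 1
25: 14 → 1
14: none → 0
Total inversions: 2 + 2 + 0 + 1 + 1 + 0 = 6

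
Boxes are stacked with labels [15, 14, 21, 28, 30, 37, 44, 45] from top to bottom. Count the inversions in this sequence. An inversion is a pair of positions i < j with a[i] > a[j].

Element-by-element contributions:
15: 1
14: 0
21: 0
28: 0
30: 0
37: 0
44: 0
45: 0
Sum: 1 + 0 + 0 + 0 + 0 + 0 + 0 + 0 = 1

1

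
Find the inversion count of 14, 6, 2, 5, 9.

Sweep left to right; for each value list the smaller values that follow it:
14: 4
6: 2
2: 0
5: 0
9: 0
Sum: 4 + 2 + 0 + 0 + 0 = 6

6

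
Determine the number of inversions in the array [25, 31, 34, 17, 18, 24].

9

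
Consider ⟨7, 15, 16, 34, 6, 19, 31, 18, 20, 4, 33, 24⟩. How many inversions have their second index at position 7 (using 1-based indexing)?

The element at index 7 is 31.
Elements before it: 7, 15, 16, 34, 6, 19
Those larger than 31: 34

1 such element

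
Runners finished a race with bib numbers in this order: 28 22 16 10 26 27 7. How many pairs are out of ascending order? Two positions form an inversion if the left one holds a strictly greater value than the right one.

There are 14 inversions.

Sweep left to right; for each value list the smaller values that follow it:
28 → 22, 16, 10, 26, 27, 7 → 6
22 → 16, 10, 7 → 3
16 → 10, 7 → 2
10 → 7 → 1
26 → 7 → 1
27 → 7 → 1
7 → none → 0
Sum: 6 + 3 + 2 + 1 + 1 + 1 + 0 = 14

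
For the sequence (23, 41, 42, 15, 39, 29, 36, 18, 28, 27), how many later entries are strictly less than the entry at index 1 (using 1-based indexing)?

2

The element at index 1 is 23.
Elements after it: 41, 42, 15, 39, 29, 36, 18, 28, 27
Those smaller than 23: 15, 18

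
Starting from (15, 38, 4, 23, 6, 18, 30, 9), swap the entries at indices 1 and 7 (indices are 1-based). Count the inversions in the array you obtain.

19

Positions 1 and 7 hold 15 and 30; after swapping, the array is [30, 38, 4, 23, 6, 18, 15, 9].
Sweep left to right; for each value list the smaller values that follow it:
30 → 4, 23, 6, 18, 15, 9 → 6
38 → 4, 23, 6, 18, 15, 9 → 6
4 → none → 0
23 → 6, 18, 15, 9 → 4
6 → none → 0
18 → 15, 9 → 2
15 → 9 → 1
9 → none → 0
Sum: 6 + 6 + 0 + 4 + 0 + 2 + 1 + 0 = 19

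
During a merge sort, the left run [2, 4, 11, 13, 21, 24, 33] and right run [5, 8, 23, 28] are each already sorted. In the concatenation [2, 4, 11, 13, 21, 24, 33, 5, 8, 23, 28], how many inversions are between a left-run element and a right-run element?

Cross-inversions: 13

Count, for every r in R, how many entries of L exceed r:
r = 5: 11, 13, 21, 24, 33 → 5
r = 8: 11, 13, 21, 24, 33 → 5
r = 23: 24, 33 → 2
r = 28: 33 → 1
Cross-inversions: 5 + 5 + 2 + 1 = 13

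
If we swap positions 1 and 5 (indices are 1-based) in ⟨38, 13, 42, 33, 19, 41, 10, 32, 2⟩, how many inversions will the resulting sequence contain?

There are 22 inversions.

Positions 1 and 5 hold 38 and 19; after swapping, the array is [19, 13, 42, 33, 38, 41, 10, 32, 2].
For each element, count later entries that are smaller:
19 → 13, 10, 2 → 3
13 → 10, 2 → 2
42 → 33, 38, 41, 10, 32, 2 → 6
33 → 10, 32, 2 → 3
38 → 10, 32, 2 → 3
41 → 10, 32, 2 → 3
10 → 2 → 1
32 → 2 → 1
2 → none → 0
Sum: 3 + 2 + 6 + 3 + 3 + 3 + 1 + 1 + 0 = 22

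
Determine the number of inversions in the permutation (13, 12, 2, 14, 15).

There are 3 inversions.

Inversion pairs (indices are 1-based):
(1,2): 13 > 12
(1,3): 13 > 2
(2,3): 12 > 2
That's 3 pairs.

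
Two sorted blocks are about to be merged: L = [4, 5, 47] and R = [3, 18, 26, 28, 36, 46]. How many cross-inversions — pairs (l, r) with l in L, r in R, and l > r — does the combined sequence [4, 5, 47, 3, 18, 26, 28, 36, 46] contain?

Count, for every r in R, how many entries of L exceed r:
r = 3: 4, 5, 47 → 3
r = 18: 47 → 1
r = 26: 47 → 1
r = 28: 47 → 1
r = 36: 47 → 1
r = 46: 47 → 1
Cross-inversions: 3 + 1 + 1 + 1 + 1 + 1 = 8

There are 8 split inversions.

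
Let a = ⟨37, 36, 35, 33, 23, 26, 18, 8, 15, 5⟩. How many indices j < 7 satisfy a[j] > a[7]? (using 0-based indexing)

The element at index 7 is 8.
Elements before it: 37, 36, 35, 33, 23, 26, 18
Those larger than 8: 37, 36, 35, 33, 23, 26, 18

7 such elements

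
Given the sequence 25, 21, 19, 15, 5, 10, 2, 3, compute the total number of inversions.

Element-by-element contributions:
25: 7
21: 6
19: 5
15: 4
5: 2
10: 2
2: 0
3: 0
Sum: 7 + 6 + 5 + 4 + 2 + 2 + 0 + 0 = 26

26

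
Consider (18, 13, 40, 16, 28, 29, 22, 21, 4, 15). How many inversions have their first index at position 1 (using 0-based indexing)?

The element at index 1 is 13.
Elements after it: 40, 16, 28, 29, 22, 21, 4, 15
Those smaller than 13: 4

1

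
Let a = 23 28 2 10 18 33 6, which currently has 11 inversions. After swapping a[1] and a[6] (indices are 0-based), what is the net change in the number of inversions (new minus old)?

-5

Positions 1 and 6 hold 28 and 6; after swapping, the array is [23, 6, 2, 10, 18, 33, 28].
Count, for each position, how many later elements it exceeds:
23 → 6, 2, 10, 18 → 4
6 → 2 → 1
2 → none → 0
10 → none → 0
18 → none → 0
33 → 28 → 1
28 → none → 0
Sum: 4 + 1 + 0 + 0 + 0 + 1 + 0 = 6
Change: 6 − 11 = -5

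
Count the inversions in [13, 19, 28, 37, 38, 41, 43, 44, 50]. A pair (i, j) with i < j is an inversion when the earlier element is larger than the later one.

Inversions: 0

Element-by-element contributions:
13: 0
19: 0
28: 0
37: 0
38: 0
41: 0
43: 0
44: 0
50: 0
Sum: 0 + 0 + 0 + 0 + 0 + 0 + 0 + 0 + 0 = 0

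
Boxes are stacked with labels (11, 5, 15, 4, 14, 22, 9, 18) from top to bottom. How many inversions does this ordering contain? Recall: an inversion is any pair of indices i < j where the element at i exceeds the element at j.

Out-of-order pairs: 10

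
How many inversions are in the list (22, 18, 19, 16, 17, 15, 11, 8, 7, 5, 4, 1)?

Element-by-element contributions:
22: 11
18: 9
19: 9
16: 7
17: 7
15: 6
11: 5
8: 4
7: 3
5: 2
4: 1
1: 0
Sum: 11 + 9 + 9 + 7 + 7 + 6 + 5 + 4 + 3 + 2 + 1 + 0 = 64

64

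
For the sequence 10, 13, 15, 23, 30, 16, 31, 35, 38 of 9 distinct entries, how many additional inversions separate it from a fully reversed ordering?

34

Maximum inversions for 9 distinct elements is C(9, 2) = 9·8/2 = 36.
Current inversions — for each element, count later smaller elements:
10: 0
13: 0
15: 0
23: 1
30: 1
16: 0
31: 0
35: 0
38: 0
Current total: 0 + 0 + 0 + 1 + 1 + 0 + 0 + 0 + 0 = 2
Shortfall: 36 − 2 = 34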